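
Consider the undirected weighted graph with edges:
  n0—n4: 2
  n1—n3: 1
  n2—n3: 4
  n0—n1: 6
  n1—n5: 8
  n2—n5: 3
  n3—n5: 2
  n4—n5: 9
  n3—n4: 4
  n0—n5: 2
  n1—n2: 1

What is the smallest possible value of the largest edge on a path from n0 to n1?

2

Checking several routes:
n0-n5-n2-n1: max(2, 3, 1) = 3
n0-n4-n3-n1: max(2, 4, 1) = 4
n0-n5-n3-n1: max(2, 2, 1) = 2
The minimum achievable maximum is 2.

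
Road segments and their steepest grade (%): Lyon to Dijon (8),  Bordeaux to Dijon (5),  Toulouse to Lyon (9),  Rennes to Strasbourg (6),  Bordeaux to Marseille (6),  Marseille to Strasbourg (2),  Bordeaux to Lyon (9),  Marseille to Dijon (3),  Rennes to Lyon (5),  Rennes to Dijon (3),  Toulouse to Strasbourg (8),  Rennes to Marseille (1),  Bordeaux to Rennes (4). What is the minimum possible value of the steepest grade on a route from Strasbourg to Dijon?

3

Checking several routes:
Strasbourg→Marseille→Rennes→Dijon: max(2, 1, 3) = 3
Strasbourg→Rennes→Marseille→Bordeaux→Dijon: max(6, 1, 6, 5) = 6
Strasbourg→Marseille→Dijon: max(2, 3) = 3
Strasbourg→Rennes→Marseille→Dijon: max(6, 1, 3) = 6
Strasbourg→Marseille→Rennes→Bordeaux→Dijon: max(2, 1, 4, 5) = 5
The minimum achievable maximum is 3%.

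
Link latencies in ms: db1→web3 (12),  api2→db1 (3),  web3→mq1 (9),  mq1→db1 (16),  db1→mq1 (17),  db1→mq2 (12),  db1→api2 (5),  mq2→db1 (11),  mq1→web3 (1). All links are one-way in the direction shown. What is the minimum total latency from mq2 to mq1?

Routes from mq2 to mq1:
mq2 -> db1 -> web3 -> mq1: 11 + 12 + 9 = 32
mq2 -> db1 -> mq1: 11 + 17 = 28
The minimum is 28 ms.

28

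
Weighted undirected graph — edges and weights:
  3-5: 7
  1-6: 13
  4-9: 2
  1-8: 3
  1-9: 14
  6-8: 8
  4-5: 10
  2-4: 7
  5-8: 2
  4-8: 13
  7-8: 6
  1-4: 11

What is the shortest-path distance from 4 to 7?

A few of the 4→7 routes:
4 -> 9 -> 1 -> 8 -> 7: 2 + 14 + 3 + 6 = 25
4 -> 1 -> 6 -> 8 -> 7: 11 + 13 + 8 + 6 = 38
4 -> 5 -> 8 -> 7: 10 + 2 + 6 = 18
4 -> 8 -> 7: 13 + 6 = 19
4 -> 1 -> 8 -> 7: 11 + 3 + 6 = 20
Best route has total 18.

18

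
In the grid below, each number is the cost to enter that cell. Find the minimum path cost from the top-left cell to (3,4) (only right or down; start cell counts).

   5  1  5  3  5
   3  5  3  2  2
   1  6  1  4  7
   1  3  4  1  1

Best path: (0,0) -> (1,0) -> (2,0) -> (3,0) -> (3,1) -> (3,2) -> (3,3) -> (3,4)
Cost: 5 + 3 + 1 + 1 + 3 + 4 + 1 + 1 = 19

19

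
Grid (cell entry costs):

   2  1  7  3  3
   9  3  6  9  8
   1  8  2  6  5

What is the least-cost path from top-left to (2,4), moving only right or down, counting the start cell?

25

Cheapest: (0,0) -> (0,1) -> (1,1) -> (1,2) -> (2,2) -> (2,3) -> (2,4)
  2 + 1 + 3 + 6 + 2 + 6 + 5 = 25
For comparison, the top-then-right route costs 29.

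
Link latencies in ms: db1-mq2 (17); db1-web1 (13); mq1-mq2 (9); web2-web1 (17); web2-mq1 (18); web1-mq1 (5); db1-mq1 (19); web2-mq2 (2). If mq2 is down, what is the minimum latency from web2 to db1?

30

Checking several routes:
web2-mq1-db1: 18 + 19 = 37
web2-mq1-web1-db1: 18 + 5 + 13 = 36
web2-web1-db1: 17 + 13 = 30
The minimum is 30 ms.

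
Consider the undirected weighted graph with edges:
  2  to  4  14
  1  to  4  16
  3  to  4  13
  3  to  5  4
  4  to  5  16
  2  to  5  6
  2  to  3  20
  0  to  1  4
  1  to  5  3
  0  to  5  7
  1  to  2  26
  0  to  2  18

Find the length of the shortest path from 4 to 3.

A few of the 4→3 routes:
4 - 2 - 3: 14 + 20 = 34
4 - 1 - 0 - 5 - 3: 16 + 4 + 7 + 4 = 31
4 - 2 - 5 - 3: 14 + 6 + 4 = 24
4 - 3: 13
4 - 1 - 5 - 3: 16 + 3 + 4 = 23
4 - 5 - 3: 16 + 4 = 20
Shortest: 13.

13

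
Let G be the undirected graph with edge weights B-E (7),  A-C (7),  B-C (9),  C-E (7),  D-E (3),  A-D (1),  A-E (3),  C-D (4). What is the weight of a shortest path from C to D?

Some routes from C to D:
C - A - D: 7 + 1 = 8
C - E - D: 7 + 3 = 10
C - D: 4
The minimum is 4.

4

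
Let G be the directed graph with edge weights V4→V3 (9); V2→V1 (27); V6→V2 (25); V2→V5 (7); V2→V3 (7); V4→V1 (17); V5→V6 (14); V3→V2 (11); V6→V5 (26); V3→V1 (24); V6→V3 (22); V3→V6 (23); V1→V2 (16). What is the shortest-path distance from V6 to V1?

Candidate routes:
V6 → V2 → V1: 25 + 27 = 52
V6 → V3 → V1: 22 + 24 = 46
V6 → V3 → V2 → V1: 22 + 11 + 27 = 60
V6 → V2 → V3 → V1: 25 + 7 + 24 = 56
Best route has total 46.

46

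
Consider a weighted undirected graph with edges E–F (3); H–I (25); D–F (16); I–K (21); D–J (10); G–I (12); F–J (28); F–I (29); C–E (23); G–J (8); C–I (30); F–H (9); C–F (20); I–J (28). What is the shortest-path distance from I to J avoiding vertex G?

28

Comparing a few candidate routes:
I - F - J: 29 + 28 = 57
I - H - F - D - J: 25 + 9 + 16 + 10 = 60
I - F - D - J: 29 + 16 + 10 = 55
I - J: 28
Shortest: 28.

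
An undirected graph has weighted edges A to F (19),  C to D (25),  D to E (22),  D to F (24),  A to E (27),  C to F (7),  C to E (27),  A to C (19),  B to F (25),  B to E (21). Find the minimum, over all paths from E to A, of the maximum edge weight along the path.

A few of the E→A routes:
E -> B -> F -> A: max(21, 25, 19) = 25
E -> D -> F -> C -> A: max(22, 24, 7, 19) = 24
E -> D -> F -> A: max(22, 24, 19) = 24
Best route has worst link 24.

24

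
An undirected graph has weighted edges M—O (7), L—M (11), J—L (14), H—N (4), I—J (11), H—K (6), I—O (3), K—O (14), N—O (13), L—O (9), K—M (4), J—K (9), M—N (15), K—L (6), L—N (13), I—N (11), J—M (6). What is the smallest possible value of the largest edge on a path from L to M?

6

Comparing a few candidate routes:
L -> M: max(11) = 11
L -> K -> M: max(6, 4) = 6
L -> O -> I -> J -> M: max(9, 3, 11, 6) = 11
L -> K -> J -> M: max(6, 9, 6) = 9
L -> O -> M: max(9, 7) = 9
L -> O -> I -> J -> K -> M: max(9, 3, 11, 9, 4) = 11
The minimum achievable maximum is 6.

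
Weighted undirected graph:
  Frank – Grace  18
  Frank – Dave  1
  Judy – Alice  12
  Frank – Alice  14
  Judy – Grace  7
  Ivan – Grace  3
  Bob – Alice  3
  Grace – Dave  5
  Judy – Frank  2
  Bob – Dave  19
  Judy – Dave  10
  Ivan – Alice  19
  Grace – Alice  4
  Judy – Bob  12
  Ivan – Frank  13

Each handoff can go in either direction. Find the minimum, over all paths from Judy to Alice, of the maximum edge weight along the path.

Some routes from Judy to Alice:
Judy-Frank-Dave-Grace-Alice: max(2, 1, 5, 4) = 5
Judy-Grace-Alice: max(7, 4) = 7
Judy-Dave-Grace-Alice: max(10, 5, 4) = 10
Best route has worst link 5.

5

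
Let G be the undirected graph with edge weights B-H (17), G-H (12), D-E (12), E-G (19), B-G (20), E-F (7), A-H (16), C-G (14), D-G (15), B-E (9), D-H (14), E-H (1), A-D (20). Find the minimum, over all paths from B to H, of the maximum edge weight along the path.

9

Some routes from B to H:
B-E-D-G-H: max(9, 12, 15, 12) = 15
B-E-D-H: max(9, 12, 14) = 14
B-E-G-H: max(9, 19, 12) = 19
B-E-H: max(9, 1) = 9
B-H: max(17) = 17
B-E-G-D-H: max(9, 19, 15, 14) = 19
Best route has worst link 9.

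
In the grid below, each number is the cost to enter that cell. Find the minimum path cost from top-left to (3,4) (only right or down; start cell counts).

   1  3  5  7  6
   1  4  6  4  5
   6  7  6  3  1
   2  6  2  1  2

Path r0c0→r1c0→r2c0→r3c0→r3c1→r3c2→r3c3→r3c4: 1 + 1 + 6 + 2 + 6 + 2 + 1 + 2 = 21.

21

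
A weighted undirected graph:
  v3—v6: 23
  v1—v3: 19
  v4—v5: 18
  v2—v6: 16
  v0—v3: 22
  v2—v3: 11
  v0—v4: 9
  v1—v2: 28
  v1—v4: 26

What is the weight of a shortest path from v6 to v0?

A few of the v6→v0 routes:
v6-v2-v3-v0: 16 + 11 + 22 = 49
v6-v3-v0: 23 + 22 = 45
v6-v2-v1-v4-v0: 16 + 28 + 26 + 9 = 79
v6-v2-v3-v1-v4-v0: 16 + 11 + 19 + 26 + 9 = 81
v6-v2-v1-v3-v0: 16 + 28 + 19 + 22 = 85
v6-v3-v1-v4-v0: 23 + 19 + 26 + 9 = 77
Best route has total 45.

45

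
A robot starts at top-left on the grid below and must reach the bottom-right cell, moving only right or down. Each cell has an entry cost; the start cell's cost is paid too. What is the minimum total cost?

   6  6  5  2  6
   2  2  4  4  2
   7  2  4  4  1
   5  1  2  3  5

23

Take (0,0) → (1,0) → (1,1) → (2,1) → (3,1) → (3,2) → (3,3) → (3,4) for a total of 6 + 2 + 2 + 2 + 1 + 2 + 3 + 5 = 23.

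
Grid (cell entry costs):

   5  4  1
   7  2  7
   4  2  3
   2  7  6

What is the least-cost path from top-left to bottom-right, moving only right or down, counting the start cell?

22

One optimal route is r0c0 → r0c1 → r1c1 → r2c1 → r2c2 → r3c2.
Its cost is 5 + 4 + 2 + 2 + 3 + 6 = 22.
(Top row then right column would cost 26.)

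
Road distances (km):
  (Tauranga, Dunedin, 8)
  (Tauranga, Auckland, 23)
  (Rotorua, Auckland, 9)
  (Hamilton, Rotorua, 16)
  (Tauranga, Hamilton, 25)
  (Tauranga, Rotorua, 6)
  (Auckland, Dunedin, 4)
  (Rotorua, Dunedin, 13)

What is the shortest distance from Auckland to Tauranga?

A few of the Auckland→Tauranga routes:
Auckland → Rotorua → Tauranga: 9 + 6 = 15
Auckland → Dunedin → Tauranga: 4 + 8 = 12
Auckland → Dunedin → Rotorua → Tauranga: 4 + 13 + 6 = 23
Shortest: 12 km.

12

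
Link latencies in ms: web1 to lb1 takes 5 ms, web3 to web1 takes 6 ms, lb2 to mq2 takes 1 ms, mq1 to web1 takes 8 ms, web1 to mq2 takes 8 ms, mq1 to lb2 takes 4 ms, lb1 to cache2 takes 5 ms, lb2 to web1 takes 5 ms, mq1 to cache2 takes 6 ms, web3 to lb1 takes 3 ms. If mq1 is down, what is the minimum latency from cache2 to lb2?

15

Checking several routes:
cache2 -> lb1 -> web3 -> web1 -> lb2: 5 + 3 + 6 + 5 = 19
cache2 -> lb1 -> web1 -> lb2: 5 + 5 + 5 = 15
cache2 -> lb1 -> web1 -> mq2 -> lb2: 5 + 5 + 8 + 1 = 19
The minimum is 15 ms.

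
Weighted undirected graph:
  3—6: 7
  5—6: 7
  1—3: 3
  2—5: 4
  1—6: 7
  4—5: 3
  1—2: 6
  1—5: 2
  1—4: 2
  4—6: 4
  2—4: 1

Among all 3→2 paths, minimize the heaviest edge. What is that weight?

3

A few of the 3→2 routes:
3 → 1 → 5 → 4 → 2: max(3, 2, 3, 1) = 3
3 → 1 → 4 → 5 → 2: max(3, 2, 3, 4) = 4
3 → 1 → 4 → 2: max(3, 2, 1) = 3
3 → 1 → 5 → 2: max(3, 2, 4) = 4
Best route has worst link 3.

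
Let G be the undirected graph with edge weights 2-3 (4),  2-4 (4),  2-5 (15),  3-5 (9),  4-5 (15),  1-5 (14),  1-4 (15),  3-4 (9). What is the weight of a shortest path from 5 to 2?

Some routes from 5 to 2:
5 - 4 - 2: 15 + 4 = 19
5 - 3 - 4 - 2: 9 + 9 + 4 = 22
5 - 4 - 3 - 2: 15 + 9 + 4 = 28
5 - 3 - 2: 9 + 4 = 13
5 - 2: 15
Best route has total 13.

13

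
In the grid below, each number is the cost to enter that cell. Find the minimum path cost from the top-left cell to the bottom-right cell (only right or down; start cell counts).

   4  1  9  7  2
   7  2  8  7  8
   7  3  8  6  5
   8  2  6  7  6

Best path: (0,0) (0,1) (1,1) (2,1) (3,1) (3,2) (3,3) (3,4)
Cost: 4 + 1 + 2 + 3 + 2 + 6 + 7 + 6 = 31
(Top row then right column would cost 42.)

31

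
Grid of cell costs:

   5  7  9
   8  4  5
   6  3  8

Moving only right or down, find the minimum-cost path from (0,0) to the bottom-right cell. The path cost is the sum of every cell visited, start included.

27

Take r0c0 r0c1 r1c1 r2c1 r2c2 for a total of 5 + 7 + 4 + 3 + 8 = 27.
For comparison, the top-then-right route costs 34.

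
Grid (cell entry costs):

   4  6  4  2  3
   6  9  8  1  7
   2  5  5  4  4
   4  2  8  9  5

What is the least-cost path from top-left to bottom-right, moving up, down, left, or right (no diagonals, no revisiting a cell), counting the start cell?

30

Cheapest: r0c0→r0c1→r0c2→r0c3→r1c3→r2c3→r2c4→r3c4
  4 + 6 + 4 + 2 + 1 + 4 + 4 + 5 = 30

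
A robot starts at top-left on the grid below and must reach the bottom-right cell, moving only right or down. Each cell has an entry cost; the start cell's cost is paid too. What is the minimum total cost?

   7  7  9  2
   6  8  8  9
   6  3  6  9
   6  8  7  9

Best path: r0c0 -> r1c0 -> r2c0 -> r2c1 -> r2c2 -> r3c2 -> r3c3
Cost: 7 + 6 + 6 + 3 + 6 + 7 + 9 = 44
(Top row then right column would cost 52.)

44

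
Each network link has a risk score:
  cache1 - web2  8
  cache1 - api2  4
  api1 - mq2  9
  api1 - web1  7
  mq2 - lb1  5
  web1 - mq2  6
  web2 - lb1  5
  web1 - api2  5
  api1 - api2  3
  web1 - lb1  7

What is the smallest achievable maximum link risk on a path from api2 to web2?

6

Checking several routes:
api2→api1→web1→mq2→lb1→web2: max(3, 7, 6, 5, 5) = 7
api2→web1→mq2→lb1→web2: max(5, 6, 5, 5) = 6
api2→api1→web1→lb1→web2: max(3, 7, 7, 5) = 7
The minimum achievable maximum is 6.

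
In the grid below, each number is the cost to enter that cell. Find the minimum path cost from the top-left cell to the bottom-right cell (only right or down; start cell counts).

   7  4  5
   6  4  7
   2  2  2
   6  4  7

26

Take [0,0] [0,1] [1,1] [2,1] [2,2] [3,2] for a total of 7 + 4 + 4 + 2 + 2 + 7 = 26.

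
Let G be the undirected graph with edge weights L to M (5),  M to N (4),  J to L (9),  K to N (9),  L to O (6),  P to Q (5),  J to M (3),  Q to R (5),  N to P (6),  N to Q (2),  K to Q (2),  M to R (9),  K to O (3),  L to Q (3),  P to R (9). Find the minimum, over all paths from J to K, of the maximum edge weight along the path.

Some routes from J to K:
J-M-N-P-Q-K: max(3, 4, 6, 5, 2) = 6
J-M-L-Q-K: max(3, 5, 3, 2) = 5
J-M-N-P-Q-L-O-K: max(3, 4, 6, 5, 3, 6, 3) = 6
J-M-L-O-K: max(3, 5, 6, 3) = 6
J-M-N-Q-K: max(3, 4, 2, 2) = 4
J-M-N-Q-L-O-K: max(3, 4, 2, 3, 6, 3) = 6
Best route has worst link 4.

4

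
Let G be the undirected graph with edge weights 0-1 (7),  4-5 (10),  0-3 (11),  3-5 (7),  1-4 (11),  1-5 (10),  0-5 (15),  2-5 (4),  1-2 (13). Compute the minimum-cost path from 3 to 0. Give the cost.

Routes from 3 to 0:
3 - 5 - 2 - 1 - 0: 7 + 4 + 13 + 7 = 31
3 - 0: 11
3 - 5 - 0: 7 + 15 = 22
3 - 5 - 1 - 0: 7 + 10 + 7 = 24
3 - 5 - 4 - 1 - 0: 7 + 10 + 11 + 7 = 35
The minimum is 11.

11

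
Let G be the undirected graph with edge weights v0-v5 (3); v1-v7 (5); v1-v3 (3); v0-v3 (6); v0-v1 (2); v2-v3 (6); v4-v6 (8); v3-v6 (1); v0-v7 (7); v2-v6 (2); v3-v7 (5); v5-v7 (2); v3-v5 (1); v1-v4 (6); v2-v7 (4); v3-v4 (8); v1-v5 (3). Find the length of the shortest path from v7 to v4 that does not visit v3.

Checking several routes:
v7 → v1 → v4: 5 + 6 = 11
v7 → v5 → v1 → v4: 2 + 3 + 6 = 11
v7 → v5 → v0 → v1 → v4: 2 + 3 + 2 + 6 = 13
Best route has total 11.

11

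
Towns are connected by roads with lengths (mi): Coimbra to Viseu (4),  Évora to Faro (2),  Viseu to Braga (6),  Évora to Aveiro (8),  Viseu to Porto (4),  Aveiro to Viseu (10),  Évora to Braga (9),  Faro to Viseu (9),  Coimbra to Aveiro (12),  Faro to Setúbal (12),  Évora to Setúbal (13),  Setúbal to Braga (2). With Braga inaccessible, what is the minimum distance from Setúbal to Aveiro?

21

A few of the Setúbal→Aveiro routes:
Setúbal -> Faro -> Évora -> Aveiro: 12 + 2 + 8 = 22
Setúbal -> Évora -> Aveiro: 13 + 8 = 21
Setúbal -> Faro -> Viseu -> Aveiro: 12 + 9 + 10 = 31
The minimum is 21 mi.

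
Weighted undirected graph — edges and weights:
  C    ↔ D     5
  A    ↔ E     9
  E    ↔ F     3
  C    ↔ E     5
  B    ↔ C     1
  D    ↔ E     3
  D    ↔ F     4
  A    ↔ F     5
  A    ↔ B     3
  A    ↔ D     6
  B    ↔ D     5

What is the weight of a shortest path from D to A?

A few of the D→A routes:
D → A: 6
D → B → A: 5 + 3 = 8
D → C → B → A: 5 + 1 + 3 = 9
Best route has total 6.

6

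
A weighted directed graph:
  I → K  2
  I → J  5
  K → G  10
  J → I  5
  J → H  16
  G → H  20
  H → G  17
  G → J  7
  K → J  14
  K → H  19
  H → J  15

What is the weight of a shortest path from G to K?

14

Paths from G to K:
G -> J -> I -> K: 7 + 5 + 2 = 14
G -> H -> J -> I -> K: 20 + 15 + 5 + 2 = 42
Shortest: 14.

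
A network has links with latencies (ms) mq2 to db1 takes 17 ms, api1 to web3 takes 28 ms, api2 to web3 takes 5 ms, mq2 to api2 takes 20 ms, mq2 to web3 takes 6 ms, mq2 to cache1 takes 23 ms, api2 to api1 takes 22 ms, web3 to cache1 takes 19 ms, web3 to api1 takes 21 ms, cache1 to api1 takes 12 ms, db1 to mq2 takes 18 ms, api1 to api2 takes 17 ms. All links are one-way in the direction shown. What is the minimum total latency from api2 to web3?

Candidate routes:
api2-web3: 5
api2-api1-web3: 22 + 28 = 50
The minimum is 5 ms.

5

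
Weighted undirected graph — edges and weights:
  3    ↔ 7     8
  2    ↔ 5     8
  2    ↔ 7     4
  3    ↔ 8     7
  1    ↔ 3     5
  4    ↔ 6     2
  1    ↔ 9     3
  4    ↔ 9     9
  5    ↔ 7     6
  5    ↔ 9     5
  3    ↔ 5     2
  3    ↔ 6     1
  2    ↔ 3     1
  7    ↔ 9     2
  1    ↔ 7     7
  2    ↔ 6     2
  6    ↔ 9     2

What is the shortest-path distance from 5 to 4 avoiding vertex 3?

Checking several routes:
5 -> 7 -> 9 -> 6 -> 4: 6 + 2 + 2 + 2 = 12
5 -> 9 -> 6 -> 4: 5 + 2 + 2 = 9
5 -> 2 -> 6 -> 4: 8 + 2 + 2 = 12
5 -> 9 -> 4: 5 + 9 = 14
The minimum is 9.

9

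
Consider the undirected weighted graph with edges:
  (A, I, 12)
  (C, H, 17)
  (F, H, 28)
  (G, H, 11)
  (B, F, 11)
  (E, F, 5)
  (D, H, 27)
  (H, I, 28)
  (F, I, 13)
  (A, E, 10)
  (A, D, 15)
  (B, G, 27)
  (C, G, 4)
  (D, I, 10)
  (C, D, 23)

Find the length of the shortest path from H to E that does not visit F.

50

Some routes from H to E avoiding F:
H-D-A-E: 27 + 15 + 10 = 52
H-I-A-E: 28 + 12 + 10 = 50
H-G-C-D-A-E: 11 + 4 + 23 + 15 + 10 = 63
H-D-I-A-E: 27 + 10 + 12 + 10 = 59
H-I-D-A-E: 28 + 10 + 15 + 10 = 63
H-C-D-A-E: 17 + 23 + 15 + 10 = 65
The minimum is 50.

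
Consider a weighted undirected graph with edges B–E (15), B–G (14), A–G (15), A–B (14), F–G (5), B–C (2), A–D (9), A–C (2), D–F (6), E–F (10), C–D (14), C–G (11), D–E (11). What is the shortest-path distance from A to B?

A few of the A→B routes:
A -> G -> C -> B: 15 + 11 + 2 = 28
A -> C -> B: 2 + 2 = 4
A -> B: 14
A -> D -> C -> B: 9 + 14 + 2 = 25
A -> C -> G -> B: 2 + 11 + 14 = 27
Best route has total 4.

4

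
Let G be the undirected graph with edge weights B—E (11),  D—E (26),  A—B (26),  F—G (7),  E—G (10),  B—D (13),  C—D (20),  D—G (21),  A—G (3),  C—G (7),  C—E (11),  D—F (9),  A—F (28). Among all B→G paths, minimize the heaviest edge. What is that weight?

11

A few of the B→G routes:
B-D-C-G: max(13, 20, 7) = 20
B-E-C-D-F-G: max(11, 11, 20, 9, 7) = 20
B-E-C-G: max(11, 11, 7) = 11
B-E-G: max(11, 10) = 11
B-D-F-G: max(13, 9, 7) = 13
B-D-C-E-G: max(13, 20, 11, 10) = 20
Smallest bottleneck: 11.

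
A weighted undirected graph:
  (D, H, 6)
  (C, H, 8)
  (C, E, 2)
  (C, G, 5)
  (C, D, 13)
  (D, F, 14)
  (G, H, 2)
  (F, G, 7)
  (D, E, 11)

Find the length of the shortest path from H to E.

9

A few of the H→E routes:
H→D→E: 6 + 11 = 17
H→G→C→E: 2 + 5 + 2 = 9
H→C→E: 8 + 2 = 10
Shortest: 9.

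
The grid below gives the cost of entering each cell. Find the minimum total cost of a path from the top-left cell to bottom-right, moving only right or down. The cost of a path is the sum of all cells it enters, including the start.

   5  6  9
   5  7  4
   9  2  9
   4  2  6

One optimal route is r0c0 -> r1c0 -> r1c1 -> r2c1 -> r3c1 -> r3c2.
Its cost is 5 + 5 + 7 + 2 + 2 + 6 = 27.

27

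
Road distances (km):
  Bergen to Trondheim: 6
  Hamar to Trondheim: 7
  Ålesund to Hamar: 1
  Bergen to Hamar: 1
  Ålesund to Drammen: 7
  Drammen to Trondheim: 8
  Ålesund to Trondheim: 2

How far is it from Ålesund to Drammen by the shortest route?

Paths from Ålesund to Drammen:
Ålesund→Hamar→Bergen→Trondheim→Drammen: 1 + 1 + 6 + 8 = 16
Ålesund→Hamar→Trondheim→Drammen: 1 + 7 + 8 = 16
Ålesund→Trondheim→Drammen: 2 + 8 = 10
Ålesund→Drammen: 7
Best route has total 7 km.

7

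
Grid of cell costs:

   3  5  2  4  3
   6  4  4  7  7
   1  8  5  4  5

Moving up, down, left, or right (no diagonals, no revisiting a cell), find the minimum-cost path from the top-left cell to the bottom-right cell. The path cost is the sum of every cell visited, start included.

Take r0c0→r0c1→r0c2→r1c2→r2c2→r2c3→r2c4 for a total of 3 + 5 + 2 + 4 + 5 + 4 + 5 = 28.

28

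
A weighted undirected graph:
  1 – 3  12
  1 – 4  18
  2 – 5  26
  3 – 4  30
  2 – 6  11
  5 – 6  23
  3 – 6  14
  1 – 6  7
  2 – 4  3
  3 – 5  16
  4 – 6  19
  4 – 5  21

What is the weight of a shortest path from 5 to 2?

24

Checking several routes:
5→4→2: 21 + 3 = 24
5→2: 26
5→6→2: 23 + 11 = 34
The minimum is 24.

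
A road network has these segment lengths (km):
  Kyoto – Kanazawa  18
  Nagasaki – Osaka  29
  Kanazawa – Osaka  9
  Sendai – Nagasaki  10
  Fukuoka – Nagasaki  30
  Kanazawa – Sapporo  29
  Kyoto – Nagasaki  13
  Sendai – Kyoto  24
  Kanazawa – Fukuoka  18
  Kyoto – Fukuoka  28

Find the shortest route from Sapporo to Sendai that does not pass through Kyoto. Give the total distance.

77

Paths from Sapporo to Sendai avoiding Kyoto:
Sapporo-Kanazawa-Osaka-Nagasaki-Sendai: 29 + 9 + 29 + 10 = 77
Sapporo-Kanazawa-Fukuoka-Nagasaki-Sendai: 29 + 18 + 30 + 10 = 87
Best route has total 77 km.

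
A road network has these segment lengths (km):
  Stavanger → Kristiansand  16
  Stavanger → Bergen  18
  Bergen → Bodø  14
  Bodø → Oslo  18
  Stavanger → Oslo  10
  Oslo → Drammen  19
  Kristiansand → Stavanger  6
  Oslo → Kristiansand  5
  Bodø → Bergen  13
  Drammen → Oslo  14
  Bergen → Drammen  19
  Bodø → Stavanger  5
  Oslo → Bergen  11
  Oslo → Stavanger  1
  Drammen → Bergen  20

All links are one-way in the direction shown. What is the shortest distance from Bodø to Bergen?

A few of the Bodø→Bergen routes:
Bodø→Stavanger→Oslo→Bergen: 5 + 10 + 11 = 26
Bodø→Bergen: 13
Bodø→Oslo→Bergen: 18 + 11 = 29
Bodø→Stavanger→Bergen: 5 + 18 = 23
Shortest: 13 km.

13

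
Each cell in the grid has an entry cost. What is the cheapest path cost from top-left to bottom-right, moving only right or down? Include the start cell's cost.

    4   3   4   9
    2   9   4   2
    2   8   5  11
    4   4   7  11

34

Best path: (0,0)→(1,0)→(2,0)→(3,0)→(3,1)→(3,2)→(3,3)
Cost: 4 + 2 + 2 + 4 + 4 + 7 + 11 = 34
(Top row then right column would cost 44.)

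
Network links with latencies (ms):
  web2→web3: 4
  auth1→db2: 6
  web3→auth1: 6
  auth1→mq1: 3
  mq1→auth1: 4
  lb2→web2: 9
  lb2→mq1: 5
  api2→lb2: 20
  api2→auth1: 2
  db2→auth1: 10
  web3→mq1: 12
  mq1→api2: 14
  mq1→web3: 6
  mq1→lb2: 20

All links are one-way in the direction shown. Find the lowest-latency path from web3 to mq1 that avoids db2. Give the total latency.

Candidate routes:
web3 - mq1: 12
web3 - auth1 - mq1: 6 + 3 = 9
The minimum is 9 ms.

9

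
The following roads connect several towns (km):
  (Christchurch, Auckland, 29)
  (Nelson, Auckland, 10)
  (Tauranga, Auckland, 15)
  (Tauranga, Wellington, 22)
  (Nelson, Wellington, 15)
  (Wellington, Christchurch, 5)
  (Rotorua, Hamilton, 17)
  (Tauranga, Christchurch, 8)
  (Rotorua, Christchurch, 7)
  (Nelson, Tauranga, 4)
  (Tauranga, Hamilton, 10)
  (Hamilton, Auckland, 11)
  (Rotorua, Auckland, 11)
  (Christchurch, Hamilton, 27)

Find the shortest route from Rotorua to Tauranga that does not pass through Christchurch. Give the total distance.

Comparing a few candidate routes:
Rotorua -> Hamilton -> Auckland -> Nelson -> Tauranga: 17 + 11 + 10 + 4 = 42
Rotorua -> Hamilton -> Auckland -> Tauranga: 17 + 11 + 15 = 43
Rotorua -> Auckland -> Nelson -> Tauranga: 11 + 10 + 4 = 25
Rotorua -> Auckland -> Hamilton -> Tauranga: 11 + 11 + 10 = 32
Rotorua -> Hamilton -> Tauranga: 17 + 10 = 27
Rotorua -> Auckland -> Tauranga: 11 + 15 = 26
Shortest: 25 km.

25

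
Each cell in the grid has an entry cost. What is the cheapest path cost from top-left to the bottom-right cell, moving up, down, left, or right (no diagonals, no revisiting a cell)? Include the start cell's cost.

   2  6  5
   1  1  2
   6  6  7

Path (0,0) → (1,0) → (1,1) → (1,2) → (2,2): 2 + 1 + 1 + 2 + 7 = 13.

13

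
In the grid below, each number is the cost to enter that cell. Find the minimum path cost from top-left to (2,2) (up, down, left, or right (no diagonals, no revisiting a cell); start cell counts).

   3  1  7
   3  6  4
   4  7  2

16

Path [0,0] → [0,1] → [1,1] → [1,2] → [2,2]: 3 + 1 + 6 + 4 + 2 = 16.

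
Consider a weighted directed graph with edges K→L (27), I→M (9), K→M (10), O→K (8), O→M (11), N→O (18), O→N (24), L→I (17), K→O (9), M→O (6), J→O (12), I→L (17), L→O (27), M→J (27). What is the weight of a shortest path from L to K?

35

Paths from L to K:
L-I-M-O-K: 17 + 9 + 6 + 8 = 40
L-I-M-J-O-K: 17 + 9 + 27 + 12 + 8 = 73
L-O-K: 27 + 8 = 35
Best route has total 35.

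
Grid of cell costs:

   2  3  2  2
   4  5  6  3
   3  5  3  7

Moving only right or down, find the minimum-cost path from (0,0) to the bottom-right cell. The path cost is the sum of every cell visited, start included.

Best path: (0,0) (0,1) (0,2) (0,3) (1,3) (2,3)
Cost: 2 + 3 + 2 + 2 + 3 + 7 = 19

19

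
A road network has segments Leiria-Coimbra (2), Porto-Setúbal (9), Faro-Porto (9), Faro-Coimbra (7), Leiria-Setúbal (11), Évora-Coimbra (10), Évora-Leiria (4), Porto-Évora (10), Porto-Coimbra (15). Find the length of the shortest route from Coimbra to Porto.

15

Comparing a few candidate routes:
Coimbra-Faro-Porto: 7 + 9 = 16
Coimbra-Porto: 15
Coimbra-Leiria-Évora-Porto: 2 + 4 + 10 = 16
Shortest: 15.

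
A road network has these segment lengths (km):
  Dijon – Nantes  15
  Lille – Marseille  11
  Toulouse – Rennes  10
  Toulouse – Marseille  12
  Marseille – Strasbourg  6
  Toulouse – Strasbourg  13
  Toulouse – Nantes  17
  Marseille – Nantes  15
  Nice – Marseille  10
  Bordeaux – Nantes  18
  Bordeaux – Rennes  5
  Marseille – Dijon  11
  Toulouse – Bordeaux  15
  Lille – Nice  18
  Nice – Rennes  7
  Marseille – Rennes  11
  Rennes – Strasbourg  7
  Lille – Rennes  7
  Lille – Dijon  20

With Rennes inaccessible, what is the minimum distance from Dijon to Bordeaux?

33

Comparing a few candidate routes:
Dijon → Nantes → Toulouse → Bordeaux: 15 + 17 + 15 = 47
Dijon → Marseille → Nantes → Bordeaux: 11 + 15 + 18 = 44
Dijon → Nantes → Bordeaux: 15 + 18 = 33
Dijon → Nantes → Marseille → Toulouse → Bordeaux: 15 + 15 + 12 + 15 = 57
Dijon → Marseille → Strasbourg → Toulouse → Bordeaux: 11 + 6 + 13 + 15 = 45
Dijon → Marseille → Toulouse → Bordeaux: 11 + 12 + 15 = 38
The minimum is 33 km.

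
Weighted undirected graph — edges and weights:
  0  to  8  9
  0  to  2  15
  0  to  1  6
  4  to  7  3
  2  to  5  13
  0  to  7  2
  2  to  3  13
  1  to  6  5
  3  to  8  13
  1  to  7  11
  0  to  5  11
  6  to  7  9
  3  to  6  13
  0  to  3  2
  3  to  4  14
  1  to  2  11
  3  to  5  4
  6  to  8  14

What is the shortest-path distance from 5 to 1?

A few of the 5→1 routes:
5-3-0-1: 4 + 2 + 6 = 12
5-0-1: 11 + 6 = 17
5-3-0-7-1: 4 + 2 + 2 + 11 = 19
5-3-0-7-6-1: 4 + 2 + 2 + 9 + 5 = 22
The minimum is 12.

12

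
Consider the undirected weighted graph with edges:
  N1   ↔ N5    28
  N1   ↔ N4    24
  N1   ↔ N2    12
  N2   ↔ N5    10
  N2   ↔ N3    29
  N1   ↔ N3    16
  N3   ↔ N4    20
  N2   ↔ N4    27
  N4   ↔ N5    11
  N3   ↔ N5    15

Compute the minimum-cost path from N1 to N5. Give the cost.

22

Some routes from N1 to N5:
N1 -> N2 -> N5: 12 + 10 = 22
N1 -> N3 -> N5: 16 + 15 = 31
N1 -> N5: 28
N1 -> N3 -> N4 -> N5: 16 + 20 + 11 = 47
N1 -> N4 -> N5: 24 + 11 = 35
Shortest: 22.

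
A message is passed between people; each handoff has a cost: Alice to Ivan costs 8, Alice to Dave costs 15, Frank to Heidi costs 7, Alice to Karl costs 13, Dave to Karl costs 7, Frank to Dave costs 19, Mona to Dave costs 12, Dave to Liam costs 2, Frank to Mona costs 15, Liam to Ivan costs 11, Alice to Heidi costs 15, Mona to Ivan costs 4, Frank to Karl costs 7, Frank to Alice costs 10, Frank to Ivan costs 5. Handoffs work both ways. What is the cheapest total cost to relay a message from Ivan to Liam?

Comparing a few candidate routes:
Ivan-Liam: 11
Ivan-Alice-Karl-Dave-Liam: 8 + 13 + 7 + 2 = 30
Ivan-Frank-Karl-Dave-Liam: 5 + 7 + 7 + 2 = 21
Ivan-Alice-Dave-Liam: 8 + 15 + 2 = 25
Ivan-Frank-Dave-Liam: 5 + 19 + 2 = 26
Ivan-Mona-Dave-Liam: 4 + 12 + 2 = 18
Shortest: 11.

11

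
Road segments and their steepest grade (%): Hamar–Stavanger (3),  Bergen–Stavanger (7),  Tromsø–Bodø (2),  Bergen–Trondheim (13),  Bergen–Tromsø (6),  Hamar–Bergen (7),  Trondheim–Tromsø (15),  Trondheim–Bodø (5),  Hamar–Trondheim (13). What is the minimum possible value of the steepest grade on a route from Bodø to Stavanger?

Comparing a few candidate routes:
Bodø -> Tromsø -> Bergen -> Stavanger: max(2, 6, 7) = 7
Bodø -> Trondheim -> Bergen -> Stavanger: max(5, 13, 7) = 13
Bodø -> Tromsø -> Bergen -> Hamar -> Stavanger: max(2, 6, 7, 3) = 7
Bodø -> Trondheim -> Hamar -> Bergen -> Stavanger: max(5, 13, 7, 7) = 13
Bodø -> Trondheim -> Bergen -> Hamar -> Stavanger: max(5, 13, 7, 3) = 13
Bodø -> Tromsø -> Bergen -> Trondheim -> Hamar -> Stavanger: max(2, 6, 13, 13, 3) = 13
The minimum achievable maximum is 7%.

7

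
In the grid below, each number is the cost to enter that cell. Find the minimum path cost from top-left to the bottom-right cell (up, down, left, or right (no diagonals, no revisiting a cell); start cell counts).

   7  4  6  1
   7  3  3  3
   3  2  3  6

25

Cheapest: [0,0] [0,1] [1,1] [2,1] [2,2] [2,3]
  7 + 4 + 3 + 2 + 3 + 6 = 25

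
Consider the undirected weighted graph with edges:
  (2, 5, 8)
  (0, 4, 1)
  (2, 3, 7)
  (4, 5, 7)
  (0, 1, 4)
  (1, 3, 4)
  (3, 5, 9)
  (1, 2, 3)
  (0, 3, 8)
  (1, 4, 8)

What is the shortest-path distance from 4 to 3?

9

Checking several routes:
4 - 5 - 3: 7 + 9 = 16
4 - 0 - 3: 1 + 8 = 9
4 - 0 - 1 - 3: 1 + 4 + 4 = 9
4 - 1 - 3: 8 + 4 = 12
4 - 0 - 1 - 2 - 3: 1 + 4 + 3 + 7 = 15
4 - 1 - 2 - 3: 8 + 3 + 7 = 18
Shortest: 9.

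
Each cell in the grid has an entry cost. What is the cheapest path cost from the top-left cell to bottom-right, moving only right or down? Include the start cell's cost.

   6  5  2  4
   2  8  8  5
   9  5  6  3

One optimal route is (0,0)→(0,1)→(0,2)→(0,3)→(1,3)→(2,3).
Its cost is 6 + 5 + 2 + 4 + 5 + 3 = 25.

25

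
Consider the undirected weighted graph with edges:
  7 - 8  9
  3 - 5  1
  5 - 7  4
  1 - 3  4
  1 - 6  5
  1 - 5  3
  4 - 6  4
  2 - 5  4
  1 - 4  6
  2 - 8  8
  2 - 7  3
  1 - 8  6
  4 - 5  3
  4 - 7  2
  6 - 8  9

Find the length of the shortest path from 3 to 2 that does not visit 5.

Checking several routes:
3 -> 1 -> 4 -> 7 -> 2: 4 + 6 + 2 + 3 = 15
3 -> 1 -> 8 -> 7 -> 2: 4 + 6 + 9 + 3 = 22
3 -> 1 -> 6 -> 4 -> 7 -> 2: 4 + 5 + 4 + 2 + 3 = 18
3 -> 1 -> 8 -> 2: 4 + 6 + 8 = 18
3 -> 1 -> 6 -> 8 -> 2: 4 + 5 + 9 + 8 = 26
Best route has total 15.

15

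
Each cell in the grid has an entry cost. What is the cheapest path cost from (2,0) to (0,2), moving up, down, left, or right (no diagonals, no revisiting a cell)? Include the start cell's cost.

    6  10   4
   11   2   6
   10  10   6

Path r2c0 -> r2c1 -> r1c1 -> r1c2 -> r0c2: 10 + 10 + 2 + 6 + 4 = 32.

32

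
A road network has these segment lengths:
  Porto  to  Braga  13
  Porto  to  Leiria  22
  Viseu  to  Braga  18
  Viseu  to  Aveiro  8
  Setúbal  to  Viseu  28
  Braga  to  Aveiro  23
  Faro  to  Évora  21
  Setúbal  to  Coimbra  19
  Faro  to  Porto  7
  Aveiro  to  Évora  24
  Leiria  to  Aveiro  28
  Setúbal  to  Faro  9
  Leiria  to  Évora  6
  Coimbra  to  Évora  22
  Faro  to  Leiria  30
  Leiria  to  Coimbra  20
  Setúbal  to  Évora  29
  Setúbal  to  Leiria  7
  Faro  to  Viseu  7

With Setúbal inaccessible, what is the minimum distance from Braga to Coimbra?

Comparing a few candidate routes:
Braga→Aveiro→Évora→Coimbra: 23 + 24 + 22 = 69
Braga→Porto→Leiria→Coimbra: 13 + 22 + 20 = 55
Braga→Porto→Faro→Évora→Coimbra: 13 + 7 + 21 + 22 = 63
Braga→Viseu→Faro→Évora→Coimbra: 18 + 7 + 21 + 22 = 68
Braga→Porto→Faro→Évora→Leiria→Coimbra: 13 + 7 + 21 + 6 + 20 = 67
Braga→Porto→Leiria→Évora→Coimbra: 13 + 22 + 6 + 22 = 63
Shortest: 55.

55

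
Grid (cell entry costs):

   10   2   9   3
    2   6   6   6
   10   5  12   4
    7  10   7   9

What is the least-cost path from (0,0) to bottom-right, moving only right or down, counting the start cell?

43

One optimal route is r0c0 → r0c1 → r0c2 → r0c3 → r1c3 → r2c3 → r3c3.
Its cost is 10 + 2 + 9 + 3 + 6 + 4 + 9 = 43.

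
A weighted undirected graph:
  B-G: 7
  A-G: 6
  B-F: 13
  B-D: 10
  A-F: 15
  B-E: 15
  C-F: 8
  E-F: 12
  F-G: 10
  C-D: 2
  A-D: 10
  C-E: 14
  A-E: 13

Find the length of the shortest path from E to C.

Some routes from E to C:
E -> C: 14
E -> A -> D -> C: 13 + 10 + 2 = 25
E -> B -> D -> C: 15 + 10 + 2 = 27
E -> F -> C: 12 + 8 = 20
Best route has total 14.

14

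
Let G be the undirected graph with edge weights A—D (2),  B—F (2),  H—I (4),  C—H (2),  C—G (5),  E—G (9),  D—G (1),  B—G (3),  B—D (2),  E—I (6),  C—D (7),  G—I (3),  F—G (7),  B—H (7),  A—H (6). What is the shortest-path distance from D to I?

4

Comparing a few candidate routes:
D→A→H→I: 2 + 6 + 4 = 12
D→G→I: 1 + 3 = 4
D→B→G→I: 2 + 3 + 3 = 8
Shortest: 4.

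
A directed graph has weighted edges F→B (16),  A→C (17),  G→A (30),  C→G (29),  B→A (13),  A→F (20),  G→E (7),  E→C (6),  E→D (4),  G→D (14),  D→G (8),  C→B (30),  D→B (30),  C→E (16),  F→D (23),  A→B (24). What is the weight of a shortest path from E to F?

Paths from E to F:
E - C - G - A - F: 6 + 29 + 30 + 20 = 85
E - C - B - A - F: 6 + 30 + 13 + 20 = 69
E - D - B - A - F: 4 + 30 + 13 + 20 = 67
E - C - G - D - B - A - F: 6 + 29 + 14 + 30 + 13 + 20 = 112
E - D - G - A - F: 4 + 8 + 30 + 20 = 62
Best route has total 62.

62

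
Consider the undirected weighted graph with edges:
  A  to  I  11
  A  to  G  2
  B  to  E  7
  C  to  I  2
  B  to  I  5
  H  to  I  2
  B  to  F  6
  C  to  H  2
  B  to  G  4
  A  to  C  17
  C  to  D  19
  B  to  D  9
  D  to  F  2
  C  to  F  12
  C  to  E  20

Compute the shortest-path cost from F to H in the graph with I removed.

14

Comparing a few candidate routes:
F - C - H: 12 + 2 = 14
F - B - E - C - H: 6 + 7 + 20 + 2 = 35
F - B - G - A - C - H: 6 + 4 + 2 + 17 + 2 = 31
F - D - C - H: 2 + 19 + 2 = 23
Best route has total 14.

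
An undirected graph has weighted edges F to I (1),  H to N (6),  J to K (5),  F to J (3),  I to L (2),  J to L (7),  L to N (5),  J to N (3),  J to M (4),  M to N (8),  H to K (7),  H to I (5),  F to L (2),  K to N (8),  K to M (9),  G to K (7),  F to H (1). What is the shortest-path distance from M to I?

8

Comparing a few candidate routes:
M-J-F-I: 4 + 3 + 1 = 8
M-J-F-H-I: 4 + 3 + 1 + 5 = 13
M-J-F-L-I: 4 + 3 + 2 + 2 = 11
M-J-L-I: 4 + 7 + 2 = 13
Shortest: 8.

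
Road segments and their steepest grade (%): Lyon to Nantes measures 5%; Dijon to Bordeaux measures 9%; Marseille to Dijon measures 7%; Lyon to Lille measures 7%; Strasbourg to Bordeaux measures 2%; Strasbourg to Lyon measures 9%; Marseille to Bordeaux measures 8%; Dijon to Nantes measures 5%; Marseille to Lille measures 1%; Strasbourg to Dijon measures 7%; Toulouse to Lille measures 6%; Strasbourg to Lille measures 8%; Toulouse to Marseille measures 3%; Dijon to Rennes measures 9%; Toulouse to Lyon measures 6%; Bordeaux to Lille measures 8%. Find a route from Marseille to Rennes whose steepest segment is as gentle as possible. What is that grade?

9

Comparing a few candidate routes:
Marseille-Lille-Bordeaux-Dijon-Rennes: max(1, 8, 9, 9) = 9
Marseille-Lille-Bordeaux-Strasbourg-Dijon-Rennes: max(1, 8, 2, 7, 9) = 9
Marseille-Lille-Strasbourg-Dijon-Rennes: max(1, 8, 7, 9) = 9
Marseille-Lille-Bordeaux-Strasbourg-Lyon-Nantes-Dijon-Rennes: max(1, 8, 2, 9, 5, 5, 9) = 9
The minimum achievable maximum is 9%.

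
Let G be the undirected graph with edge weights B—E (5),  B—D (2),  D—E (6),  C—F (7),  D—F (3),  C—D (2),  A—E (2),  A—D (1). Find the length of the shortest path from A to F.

Comparing a few candidate routes:
A→D→F: 1 + 3 = 4
A→E→B→D→F: 2 + 5 + 2 + 3 = 12
A→E→D→C→F: 2 + 6 + 2 + 7 = 17
A→D→C→F: 1 + 2 + 7 = 10
A→E→D→F: 2 + 6 + 3 = 11
Shortest: 4.

4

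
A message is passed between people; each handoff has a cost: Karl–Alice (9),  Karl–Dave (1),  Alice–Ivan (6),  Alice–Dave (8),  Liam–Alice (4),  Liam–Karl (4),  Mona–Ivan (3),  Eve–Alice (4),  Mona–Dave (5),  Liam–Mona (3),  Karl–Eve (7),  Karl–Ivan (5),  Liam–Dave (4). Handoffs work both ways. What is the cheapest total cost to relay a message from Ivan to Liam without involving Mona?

Checking several routes:
Ivan-Karl-Dave-Liam: 5 + 1 + 4 = 10
Ivan-Karl-Liam: 5 + 4 = 9
Ivan-Alice-Liam: 6 + 4 = 10
Ivan-Alice-Dave-Liam: 6 + 8 + 4 = 18
Ivan-Karl-Alice-Liam: 5 + 9 + 4 = 18
Ivan-Karl-Dave-Alice-Liam: 5 + 1 + 8 + 4 = 18
Shortest: 9.

9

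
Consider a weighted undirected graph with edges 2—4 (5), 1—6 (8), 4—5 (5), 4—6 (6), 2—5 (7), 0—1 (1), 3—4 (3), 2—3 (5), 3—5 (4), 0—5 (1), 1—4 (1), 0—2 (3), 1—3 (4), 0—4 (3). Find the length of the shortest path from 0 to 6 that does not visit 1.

Comparing a few candidate routes:
0 → 4 → 6: 3 + 6 = 9
0 → 5 → 4 → 6: 1 + 5 + 6 = 12
0 → 2 → 4 → 6: 3 + 5 + 6 = 14
Best route has total 9.

9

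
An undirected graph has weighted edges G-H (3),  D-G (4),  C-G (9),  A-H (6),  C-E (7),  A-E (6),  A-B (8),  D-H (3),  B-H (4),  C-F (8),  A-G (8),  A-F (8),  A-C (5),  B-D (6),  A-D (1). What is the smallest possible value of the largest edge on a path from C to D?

A few of the C→D routes:
C-A-H-G-D: max(5, 6, 3, 4) = 6
C-A-H-D: max(5, 6, 3) = 6
C-A-H-B-D: max(5, 6, 4, 6) = 6
C-A-D: max(5, 1) = 5
The minimum achievable maximum is 5.

5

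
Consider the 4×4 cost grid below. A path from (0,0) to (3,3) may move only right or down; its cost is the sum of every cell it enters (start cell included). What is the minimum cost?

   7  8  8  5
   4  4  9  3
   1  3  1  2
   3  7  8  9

Best path: (0,0) (1,0) (2,0) (2,1) (2,2) (2,3) (3,3)
Cost: 7 + 4 + 1 + 3 + 1 + 2 + 9 = 27

27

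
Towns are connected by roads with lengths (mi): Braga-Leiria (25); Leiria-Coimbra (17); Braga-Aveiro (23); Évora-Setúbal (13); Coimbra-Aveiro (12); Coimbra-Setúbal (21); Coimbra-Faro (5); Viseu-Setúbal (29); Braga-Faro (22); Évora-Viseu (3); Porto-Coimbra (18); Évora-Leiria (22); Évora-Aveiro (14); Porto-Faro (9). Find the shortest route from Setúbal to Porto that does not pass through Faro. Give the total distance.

A few of the Setúbal→Porto routes:
Setúbal → Viseu → Évora → Leiria → Coimbra → Porto: 29 + 3 + 22 + 17 + 18 = 89
Setúbal → Évora → Leiria → Coimbra → Porto: 13 + 22 + 17 + 18 = 70
Setúbal → Viseu → Évora → Aveiro → Coimbra → Porto: 29 + 3 + 14 + 12 + 18 = 76
Setúbal → Évora → Aveiro → Coimbra → Porto: 13 + 14 + 12 + 18 = 57
Setúbal → Coimbra → Porto: 21 + 18 = 39
Best route has total 39 mi.

39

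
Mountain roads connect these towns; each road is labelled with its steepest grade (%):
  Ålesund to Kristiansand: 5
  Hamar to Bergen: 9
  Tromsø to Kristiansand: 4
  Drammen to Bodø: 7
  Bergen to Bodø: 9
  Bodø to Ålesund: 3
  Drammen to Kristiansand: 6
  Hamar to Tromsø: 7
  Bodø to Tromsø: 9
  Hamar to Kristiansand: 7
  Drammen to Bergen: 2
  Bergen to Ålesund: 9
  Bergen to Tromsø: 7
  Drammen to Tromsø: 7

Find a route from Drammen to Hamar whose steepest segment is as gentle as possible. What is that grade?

Some routes from Drammen to Hamar:
Drammen-Bergen-Tromsø-Hamar: max(2, 7, 7) = 7
Drammen-Tromsø-Hamar: max(7, 7) = 7
Drammen-Bergen-Tromsø-Kristiansand-Hamar: max(2, 7, 4, 7) = 7
The minimum achievable maximum is 7%.

7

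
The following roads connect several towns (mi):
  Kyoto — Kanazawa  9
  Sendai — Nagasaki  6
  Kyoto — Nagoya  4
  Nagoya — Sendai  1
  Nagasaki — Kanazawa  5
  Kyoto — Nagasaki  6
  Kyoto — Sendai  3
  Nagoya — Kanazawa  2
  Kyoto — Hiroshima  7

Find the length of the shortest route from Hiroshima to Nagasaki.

13

A few of the Hiroshima→Nagasaki routes:
Hiroshima-Kyoto-Sendai-Nagoya-Kanazawa-Nagasaki: 7 + 3 + 1 + 2 + 5 = 18
Hiroshima-Kyoto-Nagasaki: 7 + 6 = 13
Hiroshima-Kyoto-Sendai-Nagasaki: 7 + 3 + 6 = 16
Best route has total 13 mi.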